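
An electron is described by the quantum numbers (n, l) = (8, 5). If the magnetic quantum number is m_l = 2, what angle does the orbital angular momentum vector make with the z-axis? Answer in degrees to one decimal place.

θ ≈ 68.6°

|L|² = l(l+1)ℏ² = 30ℏ², so |L| = √30 ℏ.
L_z = m_l ℏ = 2ℏ.
cos θ = L_z/|L| = 2/√30, so θ ≈ 68.6°.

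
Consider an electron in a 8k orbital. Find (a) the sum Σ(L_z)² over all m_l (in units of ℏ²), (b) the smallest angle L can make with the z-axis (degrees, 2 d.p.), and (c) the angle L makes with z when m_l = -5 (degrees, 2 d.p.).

8k means n = 8, l = 7.
Σ m_l² = 280, so Σ(L_z)² = 280 ℏ².
cos θ_min = 7/√56, so θ_min ≈ 20.70°.
For m_l = -5: cos θ = -5/√56, θ ≈ 131.92°.

Σ(L_z)² = 280 ℏ²; θ_min ≈ 20.70°; θ(m_l=-5) ≈ 131.92°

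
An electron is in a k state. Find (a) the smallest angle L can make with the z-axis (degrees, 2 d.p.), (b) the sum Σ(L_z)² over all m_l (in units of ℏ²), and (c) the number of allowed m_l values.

θ_min ≈ 20.70°; Σ(L_z)² = 280 ℏ²; 15 values

A k state has l = 7.
cos θ_min = 7/√56, so θ_min ≈ 20.70°.
Σ m_l² = 280, so Σ(L_z)² = 280 ℏ².
There are 2l+1 = 15 values of m_l.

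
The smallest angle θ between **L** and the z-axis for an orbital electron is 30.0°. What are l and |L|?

cos²θ_min = l/(l+1) = 0.7500.
l = cos²θ/sin²θ ≈ 3.
Then |L| = ℏ√(3·4) = 2√3 ℏ.

l = 3, |L| = 2√3 ℏ ≈ 3.464ℏ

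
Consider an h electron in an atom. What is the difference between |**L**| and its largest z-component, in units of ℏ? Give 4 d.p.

The letter h corresponds to l = 5.
|L| = √30 ℏ ≈ 5.4772ℏ, while L_z,max = lℏ = 5ℏ.
The difference is (√30 − 5)ℏ ≈ 0.4772ℏ.

|L| − L_z,max ≈ 0.4772ℏ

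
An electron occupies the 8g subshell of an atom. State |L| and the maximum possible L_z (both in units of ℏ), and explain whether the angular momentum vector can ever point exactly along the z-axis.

No: L_z,max = 4ℏ < |L| = 2√5 ℏ ≈ 4.472ℏ

For 8g, l = 4.
|L| = 2√5 ℏ ≈ 4.4721ℏ, while L_z,max = lℏ = 4ℏ.
Since |L| > L_z,max, the vector can never point exactly along z; the closest it comes is θ_min = arccos(4/√20) ≈ 26.6°.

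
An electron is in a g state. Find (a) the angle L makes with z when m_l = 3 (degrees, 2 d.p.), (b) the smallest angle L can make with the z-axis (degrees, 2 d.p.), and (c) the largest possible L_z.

A g state has l = 4.
For m_l = 3: cos θ = 3/√20, θ ≈ 47.87°.
cos θ_min = 4/√20, so θ_min ≈ 26.57°.
L_z,max = lℏ = 4ℏ.

θ(m_l=3) ≈ 47.87°; θ_min ≈ 26.57°; L_z,max = 4ℏ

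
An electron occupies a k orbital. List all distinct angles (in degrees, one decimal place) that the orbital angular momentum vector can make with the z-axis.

θ ∈ {20.7°, 36.7°, 48.1°, 57.7°, 66.4°, 74.5°, 82.3°, 90.0°, 97.7°, 105.5°, 113.6°, 122.3°, 131.9°, 143.3°, 159.3°}

A k state has l = 7.
|L| = ℏ√(l(l+1)) = 2√14 ℏ.
cos θ = m_l/√56 for each m_l ∈ {-7, -6, -5, -4, -3, -2, -1, 0, 1, 2, 3, 4, 5, 6, 7}.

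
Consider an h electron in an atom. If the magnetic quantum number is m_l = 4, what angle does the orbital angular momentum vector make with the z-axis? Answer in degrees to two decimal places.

The letter h corresponds to l = 5.
|L| = √(l(l+1)) ℏ = √30 ℏ.
L_z = m_l ℏ = 4ℏ.
cos θ = L_z/|L| = 4/√30, so θ ≈ 43.09°.

θ ≈ 43.09°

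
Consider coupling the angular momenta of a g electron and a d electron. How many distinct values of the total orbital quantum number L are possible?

L runs from |4 − 2| = 2 to 4 + 2 = 6.
So L can be 2, 3, 4, 5, 6.
That is 5 values.

5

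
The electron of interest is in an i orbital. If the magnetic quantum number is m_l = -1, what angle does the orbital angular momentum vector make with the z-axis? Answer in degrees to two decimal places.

For an i orbital, l = 6.
|L| = ℏ√(l(l+1)) = √42 ℏ.
L_z = m_l ℏ = −1ℏ.
cos θ = L_z/|L| = -1/√42, so θ ≈ 98.88°.

θ ≈ 98.88°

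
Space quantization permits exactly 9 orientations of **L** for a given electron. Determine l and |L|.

l = 4, |L| = 2√5 ℏ ≈ 4.472ℏ

2l + 1 = 9 ⇒ l = 4.
Then |L| = √(l(l+1)) ℏ = 2√5 ℏ.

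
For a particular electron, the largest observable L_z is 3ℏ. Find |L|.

L_z,max = lℏ, so l = 3.
|L| = ℏ√(l(l+1)) = 2√3 ℏ.

|L| = 2√3 ℏ ≈ 3.464ℏ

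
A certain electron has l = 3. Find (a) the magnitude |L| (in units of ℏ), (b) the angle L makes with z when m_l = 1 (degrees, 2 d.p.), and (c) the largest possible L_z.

|L| = 2√3 ℏ ≈ 3.464ℏ; θ(m_l=1) ≈ 73.22°; L_z,max = 3ℏ

|L| = ℏ√(3·4) = 2√3 ℏ ≈ 3.464ℏ.
For m_l = 1: cos θ = 1/√12, θ ≈ 73.22°.
L_z,max = lℏ = 3ℏ.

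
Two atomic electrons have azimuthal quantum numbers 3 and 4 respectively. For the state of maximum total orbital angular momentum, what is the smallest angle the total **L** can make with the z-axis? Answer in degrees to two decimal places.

θ_min ≈ 20.70°

L runs from |3 − 4| = 1 to 3 + 4 = 7.
L ∈ {1, 2, 3, 4, 5, 6, 7}.
The maximum is L = 7, with |L_tot| = ℏ√(7·8) = 2√14 ℏ.
The minimum angle with z is arccos(7/√56) ≈ 20.70°.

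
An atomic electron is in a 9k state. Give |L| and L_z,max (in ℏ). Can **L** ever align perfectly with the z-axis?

No: L_z,max = 7ℏ < |L| = 2√14 ℏ ≈ 7.483ℏ

For 9k, l = 7.
|L| = 2√14 ℏ ≈ 7.4833ℏ, while L_z,max = lℏ = 7ℏ.
Since |L| > L_z,max, the vector can never point exactly along z; the closest it comes is θ_min = arccos(7/√56) ≈ 20.7°.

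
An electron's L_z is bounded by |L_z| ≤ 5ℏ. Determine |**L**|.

L_z,max = lℏ, so l = 5.
Then |L| = ℏ√(5·6) = √30 ℏ.

|L| = √30 ℏ ≈ 5.477ℏ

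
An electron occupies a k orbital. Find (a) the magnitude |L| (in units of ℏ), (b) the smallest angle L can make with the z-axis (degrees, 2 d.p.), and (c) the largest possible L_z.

A k state has l = 7.
|L| = ℏ√(7·8) = 2√14 ℏ ≈ 7.483ℏ.
cos θ_min = 7/√56, so θ_min ≈ 20.70°.
L_z,max = lℏ = 7ℏ.

|L| = 2√14 ℏ ≈ 7.483ℏ; θ_min ≈ 20.70°; L_z,max = 7ℏ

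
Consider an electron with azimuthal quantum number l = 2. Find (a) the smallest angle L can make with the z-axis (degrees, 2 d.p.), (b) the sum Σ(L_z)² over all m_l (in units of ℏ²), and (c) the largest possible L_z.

cos θ_min = 2/√6, so θ_min ≈ 35.26°.
Σ m_l² = 10, so Σ(L_z)² = 10 ℏ².
L_z,max = lℏ = 2ℏ.

θ_min ≈ 35.26°; Σ(L_z)² = 10 ℏ²; L_z,max = 2ℏ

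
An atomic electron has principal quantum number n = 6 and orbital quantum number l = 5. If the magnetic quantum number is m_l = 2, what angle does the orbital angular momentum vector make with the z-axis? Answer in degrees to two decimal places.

|L| = √(l(l+1)) ℏ = √30 ℏ.
L_z = m_l ℏ = 2ℏ.
cos θ = L_z/|L| = 2/√30, so θ ≈ 68.58°.

θ ≈ 68.58°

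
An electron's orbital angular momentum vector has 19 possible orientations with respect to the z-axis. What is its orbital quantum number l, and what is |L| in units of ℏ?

l = 9, |L| = 3√10 ℏ ≈ 9.487ℏ

2l + 1 = 19 ⇒ l = 9.
|L| = ℏ√(l(l+1)) = ℏ√(9·10) = 3√10 ℏ.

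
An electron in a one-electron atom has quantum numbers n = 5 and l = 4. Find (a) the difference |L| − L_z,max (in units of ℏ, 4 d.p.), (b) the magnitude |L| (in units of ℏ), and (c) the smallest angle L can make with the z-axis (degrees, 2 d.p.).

|L|−L_z,max ≈ 0.4721ℏ; |L| = 2√5 ℏ ≈ 4.472ℏ; θ_min ≈ 26.57°

|L| − L_z,max = (2√5 − 4)ℏ ≈ 0.4721ℏ.
|L| = ℏ√(4·5) = 2√5 ℏ ≈ 4.472ℏ.
cos θ_min = 4/√20, so θ_min ≈ 26.57°.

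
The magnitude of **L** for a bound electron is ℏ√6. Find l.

l = 2

Since |L|² = l(l+1)ℏ², l(l+1) = 6.
l² + l − 6 = 0 ⇒ l = 2.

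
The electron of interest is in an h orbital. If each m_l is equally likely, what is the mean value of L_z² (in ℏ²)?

For an h orbital, l = 5.
The allowed m_l values are -5, -4, -3, -2, -1, 0, 1, 2, 3, 4, 5.
⟨L_z²⟩ = ℏ²·l(l+1)/3 = 10ℏ².

⟨L_z²⟩ = 10 ℏ²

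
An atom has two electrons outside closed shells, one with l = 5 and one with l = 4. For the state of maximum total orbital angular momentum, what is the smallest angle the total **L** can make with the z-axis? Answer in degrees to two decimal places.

θ_min ≈ 18.43°

L runs from |5 − 4| = 1 to 5 + 4 = 9.
L ∈ {1, 2, 3, 4, 5, 6, 7, 8, 9}.
The maximum is L = 9, with |L_tot| = ℏ√(9·10) = 3√10 ℏ.
The minimum angle with z is arccos(9/√90) ≈ 18.43°.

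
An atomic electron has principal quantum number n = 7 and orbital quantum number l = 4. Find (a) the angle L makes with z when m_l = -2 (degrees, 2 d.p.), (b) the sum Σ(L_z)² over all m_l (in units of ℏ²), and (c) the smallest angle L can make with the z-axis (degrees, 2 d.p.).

For m_l = -2: cos θ = -2/√20, θ ≈ 116.57°.
Σ m_l² = 60, so Σ(L_z)² = 60 ℏ².
cos θ_min = 4/√20, so θ_min ≈ 26.57°.

θ(m_l=-2) ≈ 116.57°; Σ(L_z)² = 60 ℏ²; θ_min ≈ 26.57°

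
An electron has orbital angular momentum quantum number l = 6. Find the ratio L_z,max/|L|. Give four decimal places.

L_z,max/|L| = 0.9258

|L| = √42 ℏ ≈ 6.4807ℏ, while L_z,max = lℏ = 6ℏ.
L_z,max/|L| = 6/√42 = 0.9258.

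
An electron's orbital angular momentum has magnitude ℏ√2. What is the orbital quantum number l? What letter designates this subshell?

l = 1 (p orbital)

|L| = ℏ√(l(l+1)), so l(l+1) = 2.
Solving: l = 1.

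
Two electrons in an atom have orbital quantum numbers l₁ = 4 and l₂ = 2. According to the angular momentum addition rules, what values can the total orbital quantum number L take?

L = 2, 3, 4, 5, 6

Angular momentum addition gives L = |l₁ − l₂|, …, l₁ + l₂.
So L can be 2, 3, 4, 5, 6.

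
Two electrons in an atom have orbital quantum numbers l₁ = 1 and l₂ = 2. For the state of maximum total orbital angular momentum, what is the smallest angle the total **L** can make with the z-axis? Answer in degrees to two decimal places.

The total orbital quantum number L ranges from |l₁ − l₂| to l₁ + l₂ in integer steps.
L ∈ {1, 2, 3}.
The maximum is L = 3, with |L_tot| = ℏ√(3·4) = 2√3 ℏ.
The minimum angle with z is arccos(3/√12) ≈ 30.00°.

θ_min ≈ 30.00°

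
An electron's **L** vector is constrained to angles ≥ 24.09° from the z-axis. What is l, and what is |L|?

l = 5, |L| = √30 ℏ ≈ 5.477ℏ

At minimum angle, m_l = l, so cos θ = l/√(l(l+1)); cos²θ = l/(l+1) = 0.8334.
l = cos²θ/sin²θ ≈ 5.
Then |L| = ℏ√(5·6) = √30 ℏ.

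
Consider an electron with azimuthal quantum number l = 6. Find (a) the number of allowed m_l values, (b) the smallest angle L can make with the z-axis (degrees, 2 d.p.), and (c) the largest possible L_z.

13 values; θ_min ≈ 22.21°; L_z,max = 6ℏ

There are 2l+1 = 13 values of m_l.
cos θ_min = 6/√42, so θ_min ≈ 22.21°.
L_z,max = lℏ = 6ℏ.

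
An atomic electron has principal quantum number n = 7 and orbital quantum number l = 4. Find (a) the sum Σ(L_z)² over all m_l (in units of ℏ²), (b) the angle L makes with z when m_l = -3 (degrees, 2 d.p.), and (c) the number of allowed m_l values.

Σ m_l² = 60, so Σ(L_z)² = 60 ℏ².
For m_l = -3: cos θ = -3/√20, θ ≈ 132.13°.
There are 2l+1 = 9 values of m_l.

Σ(L_z)² = 60 ℏ²; θ(m_l=-3) ≈ 132.13°; 9 values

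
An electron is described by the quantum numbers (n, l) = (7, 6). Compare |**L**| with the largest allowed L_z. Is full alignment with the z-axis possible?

No: L_z,max = 6ℏ < |L| = √42 ℏ ≈ 6.481ℏ

|L| = √42 ℏ ≈ 6.4807ℏ, while L_z,max = lℏ = 6ℏ.
Since |L| > L_z,max, the vector can never point exactly along z; the closest it comes is θ_min = arccos(6/√42) ≈ 22.2°.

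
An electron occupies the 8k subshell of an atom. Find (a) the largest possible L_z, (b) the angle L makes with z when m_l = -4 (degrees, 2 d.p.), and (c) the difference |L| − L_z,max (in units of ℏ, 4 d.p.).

L_z,max = 7ℏ; θ(m_l=-4) ≈ 122.31°; |L|−L_z,max ≈ 0.4833ℏ

The 8k subshell has l = 7.
L_z,max = lℏ = 7ℏ.
For m_l = -4: cos θ = -4/√56, θ ≈ 122.31°.
|L| − L_z,max = (2√14 − 7)ℏ ≈ 0.4833ℏ.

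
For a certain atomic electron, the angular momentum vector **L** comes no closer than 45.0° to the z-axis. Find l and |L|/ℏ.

l = 1, |L| = √2 ℏ ≈ 1.414ℏ

cos²θ_min = l/(l+1) = 0.5000.
Solving: l = 1.
Then |L| = ℏ√(1·2) = √2 ℏ.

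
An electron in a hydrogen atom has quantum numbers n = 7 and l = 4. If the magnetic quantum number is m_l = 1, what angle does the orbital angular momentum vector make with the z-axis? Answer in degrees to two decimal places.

|L| = √(l(l+1)) ℏ = 2√5 ℏ.
L_z = m_l ℏ = 1ℏ.
cos θ = L_z/|L| = 1/√20, so θ ≈ 77.08°.

θ ≈ 77.08°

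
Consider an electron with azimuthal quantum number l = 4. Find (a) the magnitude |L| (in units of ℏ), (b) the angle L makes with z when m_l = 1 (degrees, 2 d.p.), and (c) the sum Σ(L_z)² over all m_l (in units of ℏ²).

|L| = 2√5 ℏ ≈ 4.472ℏ; θ(m_l=1) ≈ 77.08°; Σ(L_z)² = 60 ℏ²

|L| = ℏ√(4·5) = 2√5 ℏ ≈ 4.472ℏ.
For m_l = 1: cos θ = 1/√20, θ ≈ 77.08°.
Σ m_l² = 60, so Σ(L_z)² = 60 ℏ².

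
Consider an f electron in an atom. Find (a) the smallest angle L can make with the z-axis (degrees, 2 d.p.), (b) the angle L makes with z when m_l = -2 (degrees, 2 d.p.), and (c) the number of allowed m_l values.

θ_min ≈ 30.00°; θ(m_l=-2) ≈ 125.26°; 7 values

The letter f corresponds to l = 3.
cos θ_min = 3/√12, so θ_min ≈ 30.00°.
For m_l = -2: cos θ = -2/√12, θ ≈ 125.26°.
There are 2l+1 = 7 values of m_l.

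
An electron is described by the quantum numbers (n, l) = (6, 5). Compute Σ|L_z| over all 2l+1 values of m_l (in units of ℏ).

Σ|L_z| = 30 ℏ

The allowed m_l values are -5, -4, -3, -2, -1, 0, 1, 2, 3, 4, 5.
Σ|m_l| = l(l+1) = 30.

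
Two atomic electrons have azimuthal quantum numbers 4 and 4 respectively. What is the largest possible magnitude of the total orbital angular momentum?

|L_tot|_max = 6√2 ℏ ≈ 8.485ℏ

Angular momentum addition gives L = |l₁ − l₂|, …, l₁ + l₂.
L ∈ {0, 1, 2, 3, 4, 5, 6, 7, 8}.
The largest magnitude corresponds to L = 8: |L_tot| = ℏ√(8·9) = 6√2 ℏ.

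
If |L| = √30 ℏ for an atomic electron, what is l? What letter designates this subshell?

l = 5 (h orbital)

Since |L|² = l(l+1)ℏ², l(l+1) = 30.
The positive root is l = 5.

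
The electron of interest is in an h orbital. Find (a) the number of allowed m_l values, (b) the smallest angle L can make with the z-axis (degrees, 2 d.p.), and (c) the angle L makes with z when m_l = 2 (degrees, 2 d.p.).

11 values; θ_min ≈ 24.09°; θ(m_l=2) ≈ 68.58°

For an h orbital, l = 5.
There are 2l+1 = 11 values of m_l.
cos θ_min = 5/√30, so θ_min ≈ 24.09°.
For m_l = 2: cos θ = 2/√30, θ ≈ 68.58°.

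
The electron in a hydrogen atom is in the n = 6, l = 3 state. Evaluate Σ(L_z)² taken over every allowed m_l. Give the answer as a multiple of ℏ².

m_l ∈ {-3, -2, -1, 0, 1, 2, 3}.
Summing m² from −3 to 3: Σ m_l² = 28.

Σ(L_z)² = 28 ℏ²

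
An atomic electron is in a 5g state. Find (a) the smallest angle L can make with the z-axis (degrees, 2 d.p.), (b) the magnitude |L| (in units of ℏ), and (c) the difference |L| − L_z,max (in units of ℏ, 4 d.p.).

θ_min ≈ 26.57°; |L| = 2√5 ℏ ≈ 4.472ℏ; |L|−L_z,max ≈ 0.4721ℏ

For 5g, l = 4.
cos θ_min = 4/√20, so θ_min ≈ 26.57°.
|L| = ℏ√(4·5) = 2√5 ℏ ≈ 4.472ℏ.
|L| − L_z,max = (2√5 − 4)ℏ ≈ 0.4721ℏ.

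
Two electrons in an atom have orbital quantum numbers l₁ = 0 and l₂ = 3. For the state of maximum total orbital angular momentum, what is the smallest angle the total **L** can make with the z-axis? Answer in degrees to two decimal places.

L runs from |0 − 3| = 3 to 0 + 3 = 3.
So L can be 3.
The maximum is L = 3, with |L_tot| = ℏ√(3·4) = 2√3 ℏ.
The minimum angle with z is arccos(3/√12) ≈ 30.00°.

θ_min ≈ 30.00°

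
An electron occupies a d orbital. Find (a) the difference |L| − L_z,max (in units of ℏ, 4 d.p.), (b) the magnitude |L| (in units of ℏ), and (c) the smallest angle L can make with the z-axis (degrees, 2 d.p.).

A d state has l = 2.
|L| − L_z,max = (√6 − 2)ℏ ≈ 0.4495ℏ.
|L| = ℏ√(2·3) = √6 ℏ ≈ 2.449ℏ.
cos θ_min = 2/√6, so θ_min ≈ 35.26°.

|L|−L_z,max ≈ 0.4495ℏ; |L| = √6 ℏ ≈ 2.449ℏ; θ_min ≈ 35.26°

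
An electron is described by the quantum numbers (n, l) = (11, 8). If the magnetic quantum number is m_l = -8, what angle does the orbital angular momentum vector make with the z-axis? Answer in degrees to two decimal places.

|L| = ℏ√(l(l+1)) = 6√2 ℏ.
L_z = m_l ℏ = −8ℏ.
cos θ = L_z/|L| = -8/√72, so θ ≈ 160.53°.

θ ≈ 160.53°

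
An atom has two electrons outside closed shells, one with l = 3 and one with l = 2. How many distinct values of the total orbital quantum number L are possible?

5

By the triangle rule, |l₁ − l₂| ≤ L ≤ l₁ + l₂.
So L can be 1, 2, 3, 4, 5.
That is 5 values.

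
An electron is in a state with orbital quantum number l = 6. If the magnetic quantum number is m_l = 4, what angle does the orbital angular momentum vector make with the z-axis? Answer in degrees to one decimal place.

θ ≈ 51.9°

|L|² = l(l+1)ℏ² = 42ℏ², so |L| = √42 ℏ.
L_z = m_l ℏ = 4ℏ.
cos θ = L_z/|L| = 4/√42, so θ ≈ 51.9°.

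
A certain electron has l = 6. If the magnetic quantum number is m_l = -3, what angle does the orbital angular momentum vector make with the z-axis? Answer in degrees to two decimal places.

θ ≈ 117.58°

|L|² = l(l+1)ℏ² = 42ℏ², so |L| = √42 ℏ.
L_z = m_l ℏ = −3ℏ.
cos θ = L_z/|L| = -3/√42, so θ ≈ 117.58°.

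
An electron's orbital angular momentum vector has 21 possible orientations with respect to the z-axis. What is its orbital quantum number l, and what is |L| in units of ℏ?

l = 10, |L| = √110 ℏ ≈ 10.488ℏ

21 = 2l + 1, so l = (21−1)/2 = 10.
|L| = ℏ√(l(l+1)) = ℏ√(10·11) = √110 ℏ.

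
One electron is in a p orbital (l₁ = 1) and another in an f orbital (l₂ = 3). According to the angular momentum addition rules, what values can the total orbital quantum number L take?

The total orbital quantum number L ranges from |l₁ − l₂| to l₁ + l₂ in integer steps.
Allowed values: L = 2, 3, 4.

L = 2, 3, 4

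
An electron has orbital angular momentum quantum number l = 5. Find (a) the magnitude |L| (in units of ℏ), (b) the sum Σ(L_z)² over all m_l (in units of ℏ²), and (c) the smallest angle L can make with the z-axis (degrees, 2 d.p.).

|L| = ℏ√(5·6) = √30 ℏ ≈ 5.477ℏ.
Σ m_l² = 110, so Σ(L_z)² = 110 ℏ².
cos θ_min = 5/√30, so θ_min ≈ 24.09°.

|L| = √30 ℏ ≈ 5.477ℏ; Σ(L_z)² = 110 ℏ²; θ_min ≈ 24.09°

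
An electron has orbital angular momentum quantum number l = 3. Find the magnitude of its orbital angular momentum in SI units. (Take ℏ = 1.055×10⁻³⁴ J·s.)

|L| = 3.655×10⁻³⁴ J·s

|L| = ℏ√(l(l+1)) = ℏ√(3·4) = 2√3 ℏ
Numerically, |L| = 3.464 × (1.055×10⁻³⁴ J·s) = 3.655×10⁻³⁴ J·s.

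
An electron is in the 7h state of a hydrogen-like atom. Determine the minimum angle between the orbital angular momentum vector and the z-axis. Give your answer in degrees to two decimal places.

The 7h subshell has l = 5.
|L|² = l(l+1)ℏ² = 30ℏ², so |L| = √30 ℏ.
The smallest angle corresponds to the largest L_z, i.e. m_l = l = 5, giving L_z = 5ℏ.
cos θ_min = 5/√30, so θ_min ≈ 24.09°.

θ_min ≈ 24.09°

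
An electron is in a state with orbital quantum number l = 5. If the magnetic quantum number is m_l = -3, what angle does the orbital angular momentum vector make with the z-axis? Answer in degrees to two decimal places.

|L|² = l(l+1)ℏ² = 30ℏ², so |L| = √30 ℏ.
L_z = m_l ℏ = −3ℏ.
cos θ = L_z/|L| = -3/√30, so θ ≈ 123.21°.

θ ≈ 123.21°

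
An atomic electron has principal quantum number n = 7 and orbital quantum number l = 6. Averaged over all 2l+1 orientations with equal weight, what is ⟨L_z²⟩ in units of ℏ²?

m_l runs from −6 to 6, i.e. {-6, -5, -4, -3, -2, -1, 0, 1, 2, 3, 4, 5, 6}.
⟨L_z²⟩ = ℏ²·l(l+1)/3 = 14ℏ².

⟨L_z²⟩ = 14 ℏ²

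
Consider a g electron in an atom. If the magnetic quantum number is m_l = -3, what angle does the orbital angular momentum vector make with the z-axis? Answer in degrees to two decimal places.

θ ≈ 132.13°

The letter g corresponds to l = 4.
|L| = ℏ√(l(l+1)) = 2√5 ℏ.
L_z = m_l ℏ = −3ℏ.
cos θ = L_z/|L| = -3/√20, so θ ≈ 132.13°.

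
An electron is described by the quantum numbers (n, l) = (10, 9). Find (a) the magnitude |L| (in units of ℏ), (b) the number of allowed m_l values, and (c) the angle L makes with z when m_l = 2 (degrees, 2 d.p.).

|L| = 3√10 ℏ ≈ 9.487ℏ; 19 values; θ(m_l=2) ≈ 77.83°

|L| = ℏ√(9·10) = 3√10 ℏ ≈ 9.487ℏ.
There are 2l+1 = 19 values of m_l.
For m_l = 2: cos θ = 2/√90, θ ≈ 77.83°.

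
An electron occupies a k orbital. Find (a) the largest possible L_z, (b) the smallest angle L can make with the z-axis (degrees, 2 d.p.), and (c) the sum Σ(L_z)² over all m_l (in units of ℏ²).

L_z,max = 7ℏ; θ_min ≈ 20.70°; Σ(L_z)² = 280 ℏ²

The letter k corresponds to l = 7.
L_z,max = lℏ = 7ℏ.
cos θ_min = 7/√56, so θ_min ≈ 20.70°.
Σ m_l² = 280, so Σ(L_z)² = 280 ℏ².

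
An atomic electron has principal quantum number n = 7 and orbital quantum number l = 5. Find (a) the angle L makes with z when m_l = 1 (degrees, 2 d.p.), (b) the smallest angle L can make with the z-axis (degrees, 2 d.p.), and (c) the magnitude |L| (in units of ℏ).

θ(m_l=1) ≈ 79.48°; θ_min ≈ 24.09°; |L| = √30 ℏ ≈ 5.477ℏ

For m_l = 1: cos θ = 1/√30, θ ≈ 79.48°.
cos θ_min = 5/√30, so θ_min ≈ 24.09°.
|L| = ℏ√(5·6) = √30 ℏ ≈ 5.477ℏ.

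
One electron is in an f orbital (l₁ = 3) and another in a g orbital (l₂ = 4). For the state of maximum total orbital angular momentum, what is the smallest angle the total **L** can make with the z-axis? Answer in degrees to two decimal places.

θ_min ≈ 20.70°

By the triangle rule, |l₁ − l₂| ≤ L ≤ l₁ + l₂.
Allowed values: L = 1, 2, 3, 4, 5, 6, 7.
The maximum is L = 7, with |L_tot| = ℏ√(7·8) = 2√14 ℏ.
The minimum angle with z is arccos(7/√56) ≈ 20.70°.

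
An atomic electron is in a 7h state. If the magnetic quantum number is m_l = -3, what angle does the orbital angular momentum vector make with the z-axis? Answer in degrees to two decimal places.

θ ≈ 123.21°

7h means n = 7, l = 5.
|L| = √(l(l+1)) ℏ = √30 ℏ.
L_z = m_l ℏ = −3ℏ.
cos θ = L_z/|L| = -3/√30, so θ ≈ 123.21°.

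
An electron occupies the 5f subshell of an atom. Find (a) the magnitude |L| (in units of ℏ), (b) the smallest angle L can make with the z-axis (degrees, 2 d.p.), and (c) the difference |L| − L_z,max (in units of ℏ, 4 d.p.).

For 5f, l = 3.
|L| = ℏ√(3·4) = 2√3 ℏ ≈ 3.464ℏ.
cos θ_min = 3/√12, so θ_min ≈ 30.00°.
|L| − L_z,max = (2√3 − 3)ℏ ≈ 0.4641ℏ.

|L| = 2√3 ℏ ≈ 3.464ℏ; θ_min ≈ 30.00°; |L|−L_z,max ≈ 0.4641ℏ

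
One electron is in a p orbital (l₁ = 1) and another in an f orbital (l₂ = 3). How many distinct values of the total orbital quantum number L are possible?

3

Angular momentum addition gives L = |l₁ − l₂|, …, l₁ + l₂.
L ∈ {2, 3, 4}.
That is 3 values.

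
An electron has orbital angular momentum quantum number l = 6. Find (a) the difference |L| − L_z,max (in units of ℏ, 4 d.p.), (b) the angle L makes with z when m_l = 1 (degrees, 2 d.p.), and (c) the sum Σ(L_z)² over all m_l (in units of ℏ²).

|L|−L_z,max ≈ 0.4807ℏ; θ(m_l=1) ≈ 81.12°; Σ(L_z)² = 182 ℏ²

|L| − L_z,max = (√42 − 6)ℏ ≈ 0.4807ℏ.
For m_l = 1: cos θ = 1/√42, θ ≈ 81.12°.
Σ m_l² = 182, so Σ(L_z)² = 182 ℏ².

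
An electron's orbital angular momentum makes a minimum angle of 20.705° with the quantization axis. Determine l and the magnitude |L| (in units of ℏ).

l = 7, |L| = 2√14 ℏ ≈ 7.483ℏ

cos²θ_min = l/(l+1) = 0.8750.
Solving: l = 7.
Then |L| = ℏ√(7·8) = 2√14 ℏ.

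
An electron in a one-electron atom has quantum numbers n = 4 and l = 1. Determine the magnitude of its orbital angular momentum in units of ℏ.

|L| = ℏ√(l(l+1)) = ℏ√(1·2) = √2 ℏ

|L| = √2 ℏ ≈ 1.414ℏ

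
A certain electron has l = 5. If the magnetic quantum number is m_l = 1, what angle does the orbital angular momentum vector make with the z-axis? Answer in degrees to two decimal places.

θ ≈ 79.48°

|L| = ℏ√(l(l+1)) = √30 ℏ.
L_z = m_l ℏ = 1ℏ.
cos θ = L_z/|L| = 1/√30, so θ ≈ 79.48°.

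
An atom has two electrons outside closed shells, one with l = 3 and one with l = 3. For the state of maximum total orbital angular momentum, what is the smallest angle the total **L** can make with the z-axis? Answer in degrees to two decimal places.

The total orbital quantum number L ranges from |l₁ − l₂| to l₁ + l₂ in integer steps.
L ∈ {0, 1, 2, 3, 4, 5, 6}.
The maximum is L = 6, with |L_tot| = ℏ√(6·7) = √42 ℏ.
The minimum angle with z is arccos(6/√42) ≈ 22.21°.

θ_min ≈ 22.21°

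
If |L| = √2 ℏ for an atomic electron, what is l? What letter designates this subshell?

Since |L|² = l(l+1)ℏ², l(l+1) = 2.
Solving: l = 1.

l = 1 (p orbital)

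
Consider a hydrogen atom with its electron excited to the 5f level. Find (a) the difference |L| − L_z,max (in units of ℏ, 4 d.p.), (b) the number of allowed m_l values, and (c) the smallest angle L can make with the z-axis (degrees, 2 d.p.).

|L|−L_z,max ≈ 0.4641ℏ; 7 values; θ_min ≈ 30.00°

The 5f level has l = 3.
|L| − L_z,max = (2√3 − 3)ℏ ≈ 0.4641ℏ.
There are 2l+1 = 7 values of m_l.
cos θ_min = 3/√12, so θ_min ≈ 30.00°.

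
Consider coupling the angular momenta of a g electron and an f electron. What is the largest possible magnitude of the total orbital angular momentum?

Angular momentum addition gives L = |l₁ − l₂|, …, l₁ + l₂.
Allowed values: L = 1, 2, 3, 4, 5, 6, 7.
The largest magnitude corresponds to L = 7: |L_tot| = ℏ√(7·8) = 2√14 ℏ.

|L_tot|_max = 2√14 ℏ ≈ 7.483ℏ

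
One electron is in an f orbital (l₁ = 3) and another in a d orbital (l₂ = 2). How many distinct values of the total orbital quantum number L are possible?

The total orbital quantum number L ranges from |l₁ − l₂| to l₁ + l₂ in integer steps.
Allowed values: L = 1, 2, 3, 4, 5.
That is 5 values.

5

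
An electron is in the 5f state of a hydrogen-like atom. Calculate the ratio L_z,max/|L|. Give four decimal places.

L_z,max/|L| = 0.8660

The 5f subshell has l = 3.
|L| = 2√3 ℏ ≈ 3.4641ℏ, while L_z,max = lℏ = 3ℏ.
L_z,max/|L| = 3/√12 = 0.8660.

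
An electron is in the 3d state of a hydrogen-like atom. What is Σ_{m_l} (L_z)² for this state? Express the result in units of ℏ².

The 3d subshell has l = 2.
m_l runs from −2 to 2, i.e. {-2, -1, 0, 1, 2}.
Σ m_l² = 2·(1 + 4) = 10.

Σ(L_z)² = 10 ℏ²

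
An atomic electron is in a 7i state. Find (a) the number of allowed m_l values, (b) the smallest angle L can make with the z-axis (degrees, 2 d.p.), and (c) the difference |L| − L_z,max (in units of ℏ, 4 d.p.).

The 7i subshell has l = 6.
There are 2l+1 = 13 values of m_l.
cos θ_min = 6/√42, so θ_min ≈ 22.21°.
|L| − L_z,max = (√42 − 6)ℏ ≈ 0.4807ℏ.

13 values; θ_min ≈ 22.21°; |L|−L_z,max ≈ 0.4807ℏ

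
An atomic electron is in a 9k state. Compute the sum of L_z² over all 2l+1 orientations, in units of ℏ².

For 9k, l = 7.
m_l ∈ {-7, -6, -5, -4, -3, -2, -1, 0, 1, 2, 3, 4, 5, 6, 7}.
Σ m_l² = 2·(1 + 4 + 9 + 16 + 25 + 36 + 49) = 280.

Σ(L_z)² = 280 ℏ²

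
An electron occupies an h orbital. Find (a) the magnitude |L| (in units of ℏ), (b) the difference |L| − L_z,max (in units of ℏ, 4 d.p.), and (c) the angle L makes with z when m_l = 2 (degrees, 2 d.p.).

For an h orbital, l = 5.
|L| = ℏ√(5·6) = √30 ℏ ≈ 5.477ℏ.
|L| − L_z,max = (√30 − 5)ℏ ≈ 0.4772ℏ.
For m_l = 2: cos θ = 2/√30, θ ≈ 68.58°.

|L| = √30 ℏ ≈ 5.477ℏ; |L|−L_z,max ≈ 0.4772ℏ; θ(m_l=2) ≈ 68.58°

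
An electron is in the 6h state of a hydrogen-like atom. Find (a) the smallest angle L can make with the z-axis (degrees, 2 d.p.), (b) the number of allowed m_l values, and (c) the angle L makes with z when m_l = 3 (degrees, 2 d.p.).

For 6h, l = 5.
cos θ_min = 5/√30, so θ_min ≈ 24.09°.
There are 2l+1 = 11 values of m_l.
For m_l = 3: cos θ = 3/√30, θ ≈ 56.79°.

θ_min ≈ 24.09°; 11 values; θ(m_l=3) ≈ 56.79°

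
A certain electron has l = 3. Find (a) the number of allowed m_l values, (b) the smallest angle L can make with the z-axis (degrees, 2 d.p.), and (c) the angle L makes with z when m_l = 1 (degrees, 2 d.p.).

7 values; θ_min ≈ 30.00°; θ(m_l=1) ≈ 73.22°

There are 2l+1 = 7 values of m_l.
cos θ_min = 3/√12, so θ_min ≈ 30.00°.
For m_l = 1: cos θ = 1/√12, θ ≈ 73.22°.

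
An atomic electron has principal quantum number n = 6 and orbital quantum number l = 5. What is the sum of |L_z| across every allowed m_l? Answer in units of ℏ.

m_l runs from −5 to 5, i.e. {-5, -4, -3, -2, -1, 0, 1, 2, 3, 4, 5}.
Σ|m_l| = l(l+1) = 30.

Σ|L_z| = 30 ℏ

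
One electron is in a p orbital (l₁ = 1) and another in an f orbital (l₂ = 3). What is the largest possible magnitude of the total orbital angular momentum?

|L_tot|_max = 2√5 ℏ ≈ 4.472ℏ

Angular momentum addition gives L = |l₁ − l₂|, …, l₁ + l₂.
L ∈ {2, 3, 4}.
The largest magnitude corresponds to L = 4: |L_tot| = ℏ√(4·5) = 2√5 ℏ.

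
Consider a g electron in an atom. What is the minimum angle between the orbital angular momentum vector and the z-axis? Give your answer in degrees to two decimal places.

θ_min ≈ 26.57°

The letter g corresponds to l = 4.
|L|² = l(l+1)ℏ² = 20ℏ², so |L| = 2√5 ℏ.
The smallest angle corresponds to the largest L_z, i.e. m_l = l = 4, giving L_z = 4ℏ.
cos θ_min = 4/√20, so θ_min ≈ 26.57°.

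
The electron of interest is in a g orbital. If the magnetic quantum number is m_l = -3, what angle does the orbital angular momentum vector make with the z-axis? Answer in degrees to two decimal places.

θ ≈ 132.13°

The letter g corresponds to l = 4.
|L|² = l(l+1)ℏ² = 20ℏ², so |L| = 2√5 ℏ.
L_z = m_l ℏ = −3ℏ.
cos θ = L_z/|L| = -3/√20, so θ ≈ 132.13°.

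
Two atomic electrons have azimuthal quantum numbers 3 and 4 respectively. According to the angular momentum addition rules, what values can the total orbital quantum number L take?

Angular momentum addition gives L = |l₁ − l₂|, …, l₁ + l₂.
So L can be 1, 2, 3, 4, 5, 6, 7.

L = 1, 2, 3, 4, 5, 6, 7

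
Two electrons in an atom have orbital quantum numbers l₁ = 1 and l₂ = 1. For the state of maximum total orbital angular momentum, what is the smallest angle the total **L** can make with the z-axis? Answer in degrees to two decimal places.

θ_min ≈ 35.26°

By the triangle rule, |l₁ − l₂| ≤ L ≤ l₁ + l₂.
L ∈ {0, 1, 2}.
The maximum is L = 2, with |L_tot| = ℏ√(2·3) = √6 ℏ.
The minimum angle with z is arccos(2/√6) ≈ 35.26°.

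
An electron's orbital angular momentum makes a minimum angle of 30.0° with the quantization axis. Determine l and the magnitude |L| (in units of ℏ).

l = 3, |L| = 2√3 ℏ ≈ 3.464ℏ

cos θ_min = l/√(l(l+1)) = √(l/(l+1)), so l/(l+1) = cos²(30.0°) = 0.7500.
l = cos²θ/sin²θ ≈ 3.
Then |L| = ℏ√(3·4) = 2√3 ℏ.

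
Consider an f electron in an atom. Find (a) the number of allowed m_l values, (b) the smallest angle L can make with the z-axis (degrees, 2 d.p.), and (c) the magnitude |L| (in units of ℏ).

7 values; θ_min ≈ 30.00°; |L| = 2√3 ℏ ≈ 3.464ℏ

For an f orbital, l = 3.
There are 2l+1 = 7 values of m_l.
cos θ_min = 3/√12, so θ_min ≈ 30.00°.
|L| = ℏ√(3·4) = 2√3 ℏ ≈ 3.464ℏ.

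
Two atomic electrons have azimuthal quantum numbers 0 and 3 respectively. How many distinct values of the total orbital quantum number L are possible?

L runs from |0 − 3| = 3 to 0 + 3 = 3.
Allowed values: L = 3.
That is 1 value.

1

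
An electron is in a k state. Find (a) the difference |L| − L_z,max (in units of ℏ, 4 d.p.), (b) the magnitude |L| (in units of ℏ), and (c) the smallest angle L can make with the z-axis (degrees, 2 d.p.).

|L|−L_z,max ≈ 0.4833ℏ; |L| = 2√14 ℏ ≈ 7.483ℏ; θ_min ≈ 20.70°

The letter k corresponds to l = 7.
|L| − L_z,max = (2√14 − 7)ℏ ≈ 0.4833ℏ.
|L| = ℏ√(7·8) = 2√14 ℏ ≈ 7.483ℏ.
cos θ_min = 7/√56, so θ_min ≈ 20.70°.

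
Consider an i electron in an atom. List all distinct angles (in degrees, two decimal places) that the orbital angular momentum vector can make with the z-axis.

θ ∈ {22.21°, 39.51°, 51.89°, 62.42°, 72.02°, 81.12°, 90.00°, 98.88°, 107.98°, 117.58°, 128.11°, 140.49°, 157.79°}

For an i orbital, l = 6.
|L| = √(l(l+1)) ℏ = √42 ℏ.
cos θ = m_l/√42 for each m_l ∈ {-6, -5, -4, -3, -2, -1, 0, 1, 2, 3, 4, 5, 6}.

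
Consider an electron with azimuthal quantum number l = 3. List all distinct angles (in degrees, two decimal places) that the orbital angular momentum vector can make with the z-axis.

θ ∈ {30.00°, 54.74°, 73.22°, 90.00°, 106.78°, 125.26°, 150.00°}

|L| = ℏ√(l(l+1)) = 2√3 ℏ.
cos θ = m_l/√12 for each m_l ∈ {-3, -2, -1, 0, 1, 2, 3}.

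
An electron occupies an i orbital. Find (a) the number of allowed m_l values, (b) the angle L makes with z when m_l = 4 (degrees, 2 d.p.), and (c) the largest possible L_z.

13 values; θ(m_l=4) ≈ 51.89°; L_z,max = 6ℏ

I corresponds to l = 6.
There are 2l+1 = 13 values of m_l.
For m_l = 4: cos θ = 4/√42, θ ≈ 51.89°.
L_z,max = lℏ = 6ℏ.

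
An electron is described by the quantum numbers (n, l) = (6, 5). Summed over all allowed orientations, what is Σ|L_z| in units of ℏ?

m_l ∈ {-5, -4, -3, -2, -1, 0, 1, 2, 3, 4, 5}.
Σ|m_l| = 2·5(5+1)/2 = 30.

Σ|L_z| = 30 ℏ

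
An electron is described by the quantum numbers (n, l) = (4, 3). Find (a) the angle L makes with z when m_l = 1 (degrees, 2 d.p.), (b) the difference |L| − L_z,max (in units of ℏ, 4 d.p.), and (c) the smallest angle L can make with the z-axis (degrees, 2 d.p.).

θ(m_l=1) ≈ 73.22°; |L|−L_z,max ≈ 0.4641ℏ; θ_min ≈ 30.00°

For m_l = 1: cos θ = 1/√12, θ ≈ 73.22°.
|L| − L_z,max = (2√3 − 3)ℏ ≈ 0.4641ℏ.
cos θ_min = 3/√12, so θ_min ≈ 30.00°.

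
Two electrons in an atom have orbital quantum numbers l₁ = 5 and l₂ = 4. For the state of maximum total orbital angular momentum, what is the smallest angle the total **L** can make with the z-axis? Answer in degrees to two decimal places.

By the triangle rule, |l₁ − l₂| ≤ L ≤ l₁ + l₂.
So L can be 1, 2, 3, 4, 5, 6, 7, 8, 9.
The maximum is L = 9, with |L_tot| = ℏ√(9·10) = 3√10 ℏ.
The minimum angle with z is arccos(9/√90) ≈ 18.43°.

θ_min ≈ 18.43°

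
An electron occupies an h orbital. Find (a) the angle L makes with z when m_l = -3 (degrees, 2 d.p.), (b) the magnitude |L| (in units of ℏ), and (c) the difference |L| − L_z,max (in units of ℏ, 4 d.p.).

The letter h corresponds to l = 5.
For m_l = -3: cos θ = -3/√30, θ ≈ 123.21°.
|L| = ℏ√(5·6) = √30 ℏ ≈ 5.477ℏ.
|L| − L_z,max = (√30 − 5)ℏ ≈ 0.4772ℏ.

θ(m_l=-3) ≈ 123.21°; |L| = √30 ℏ ≈ 5.477ℏ; |L|−L_z,max ≈ 0.4772ℏ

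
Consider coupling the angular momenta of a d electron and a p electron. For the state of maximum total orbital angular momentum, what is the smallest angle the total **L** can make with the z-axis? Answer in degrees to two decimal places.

θ_min ≈ 30.00°

Angular momentum addition gives L = |l₁ − l₂|, …, l₁ + l₂.
Allowed values: L = 1, 2, 3.
The maximum is L = 3, with |L_tot| = ℏ√(3·4) = 2√3 ℏ.
The minimum angle with z is arccos(3/√12) ≈ 30.00°.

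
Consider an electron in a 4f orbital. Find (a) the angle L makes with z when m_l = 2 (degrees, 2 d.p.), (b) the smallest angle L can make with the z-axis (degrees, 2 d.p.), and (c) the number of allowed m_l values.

θ(m_l=2) ≈ 54.74°; θ_min ≈ 30.00°; 7 values

The 4f subshell has l = 3.
For m_l = 2: cos θ = 2/√12, θ ≈ 54.74°.
cos θ_min = 3/√12, so θ_min ≈ 30.00°.
There are 2l+1 = 7 values of m_l.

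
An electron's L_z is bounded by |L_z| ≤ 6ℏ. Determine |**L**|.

L_z,max = lℏ, so l = 6.
|L| = √(l(l+1)) ℏ = √42 ℏ.

|L| = √42 ℏ ≈ 6.481ℏ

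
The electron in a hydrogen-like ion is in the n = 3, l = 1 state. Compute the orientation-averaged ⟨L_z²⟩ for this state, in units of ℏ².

m_l ∈ {-1, 0, 1}.
⟨L_z²⟩ = ℏ²·l(l+1)/3 = 0.6667ℏ².

⟨L_z²⟩ = 0.6667 ℏ²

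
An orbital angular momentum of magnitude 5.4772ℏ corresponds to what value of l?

l = 5

Since |L|² = l(l+1)ℏ², l(l+1) = 30.
Solving: l = 5.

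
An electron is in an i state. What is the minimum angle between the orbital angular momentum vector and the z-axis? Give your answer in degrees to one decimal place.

For an i orbital, l = 6.
|L|² = l(l+1)ℏ² = 42ℏ², so |L| = √42 ℏ.
The smallest angle corresponds to the largest L_z, i.e. m_l = l = 6, giving L_z = 6ℏ.
cos θ_min = 6/√42, so θ_min ≈ 22.2°.

θ_min ≈ 22.2°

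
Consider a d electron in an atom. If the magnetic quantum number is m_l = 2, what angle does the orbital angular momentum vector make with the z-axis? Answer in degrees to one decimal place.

D corresponds to l = 2.
|L| = ℏ√(l(l+1)) = √6 ℏ.
L_z = m_l ℏ = 2ℏ.
cos θ = L_z/|L| = 2/√6, so θ ≈ 35.3°.

θ ≈ 35.3°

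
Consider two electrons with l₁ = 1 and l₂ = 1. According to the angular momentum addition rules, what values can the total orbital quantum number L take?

L = 0, 1, 2

L runs from |1 − 1| = 0 to 1 + 1 = 2.
So L can be 0, 1, 2.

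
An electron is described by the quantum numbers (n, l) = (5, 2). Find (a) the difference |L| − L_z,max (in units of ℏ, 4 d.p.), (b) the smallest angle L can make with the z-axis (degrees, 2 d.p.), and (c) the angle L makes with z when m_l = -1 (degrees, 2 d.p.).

|L| − L_z,max = (√6 − 2)ℏ ≈ 0.4495ℏ.
cos θ_min = 2/√6, so θ_min ≈ 35.26°.
For m_l = -1: cos θ = -1/√6, θ ≈ 114.09°.

|L|−L_z,max ≈ 0.4495ℏ; θ_min ≈ 35.26°; θ(m_l=-1) ≈ 114.09°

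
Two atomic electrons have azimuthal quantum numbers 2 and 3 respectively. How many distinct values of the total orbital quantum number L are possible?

Angular momentum addition gives L = |l₁ − l₂|, …, l₁ + l₂.
So L can be 1, 2, 3, 4, 5.
That is 5 values.

5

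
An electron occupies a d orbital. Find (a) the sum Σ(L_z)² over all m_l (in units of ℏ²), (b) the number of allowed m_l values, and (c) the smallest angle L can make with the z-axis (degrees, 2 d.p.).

Σ(L_z)² = 10 ℏ²; 5 values; θ_min ≈ 35.26°

D corresponds to l = 2.
Σ m_l² = 10, so Σ(L_z)² = 10 ℏ².
There are 2l+1 = 5 values of m_l.
cos θ_min = 2/√6, so θ_min ≈ 35.26°.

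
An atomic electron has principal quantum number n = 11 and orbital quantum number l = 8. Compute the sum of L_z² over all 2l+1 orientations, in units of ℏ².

m_l ∈ {-8, -7, -6, -5, -4, -3, -2, -1, 0, 1, 2, 3, 4, 5, 6, 7, 8}.
Σ m_l² = 2·(1 + 4 + 9 + 16 + 25 + 36 + 49 + 64) = 408.

Σ(L_z)² = 408 ℏ²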